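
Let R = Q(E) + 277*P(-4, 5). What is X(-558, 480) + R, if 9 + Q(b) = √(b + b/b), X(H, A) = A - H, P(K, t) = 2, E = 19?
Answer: 1583 + 2*√5 ≈ 1587.5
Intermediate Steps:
Q(b) = -9 + √(1 + b) (Q(b) = -9 + √(b + b/b) = -9 + √(b + 1) = -9 + √(1 + b))
R = 545 + 2*√5 (R = (-9 + √(1 + 19)) + 277*2 = (-9 + √20) + 554 = (-9 + 2*√5) + 554 = 545 + 2*√5 ≈ 549.47)
X(-558, 480) + R = (480 - 1*(-558)) + (545 + 2*√5) = (480 + 558) + (545 + 2*√5) = 1038 + (545 + 2*√5) = 1583 + 2*√5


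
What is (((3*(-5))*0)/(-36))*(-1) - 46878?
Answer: -46878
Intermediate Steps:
(((3*(-5))*0)/(-36))*(-1) - 46878 = (-15*0*(-1/36))*(-1) - 46878 = (0*(-1/36))*(-1) - 46878 = 0*(-1) - 46878 = 0 - 46878 = -46878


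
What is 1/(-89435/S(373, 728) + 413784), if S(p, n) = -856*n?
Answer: 623168/257857037147 ≈ 2.4167e-6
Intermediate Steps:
1/(-89435/S(373, 728) + 413784) = 1/(-89435/((-856*728)) + 413784) = 1/(-89435/(-623168) + 413784) = 1/(-89435*(-1/623168) + 413784) = 1/(89435/623168 + 413784) = 1/(257857037147/623168) = 623168/257857037147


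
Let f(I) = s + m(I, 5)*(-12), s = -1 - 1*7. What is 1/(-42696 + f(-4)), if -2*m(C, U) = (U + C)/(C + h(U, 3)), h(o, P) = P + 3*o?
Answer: -7/298925 ≈ -2.3417e-5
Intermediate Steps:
s = -8 (s = -1 - 7 = -8)
m(C, U) = -(C + U)/(2*(3 + C + 3*U)) (m(C, U) = -(U + C)/(2*(C + (3 + 3*U))) = -(C + U)/(2*(3 + C + 3*U)))
f(I) = -8 - 6*(-5 - I)/(18 + I) (f(I) = -8 + ((-I - 1*5)/(2*(3 + I + 3*5)))*(-12) = -8 + ((-I - 5)/(2*(3 + I + 15)))*(-12) = -8 + ((-5 - I)/(2*(18 + I)))*(-12) = -8 - 6*(-5 - I)/(18 + I))
1/(-42696 + f(-4)) = 1/(-42696 + 2*(-57 - 1*(-4))/(18 - 4)) = 1/(-42696 + 2*(-57 + 4)/14) = 1/(-42696 + 2*(1/14)*(-53)) = 1/(-42696 - 53/7) = 1/(-298925/7) = -7/298925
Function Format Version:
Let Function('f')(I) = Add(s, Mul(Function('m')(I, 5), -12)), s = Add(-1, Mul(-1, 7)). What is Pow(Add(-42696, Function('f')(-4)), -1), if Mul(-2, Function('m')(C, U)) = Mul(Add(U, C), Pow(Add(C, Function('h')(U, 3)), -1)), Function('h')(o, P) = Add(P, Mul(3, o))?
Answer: Rational(-7, 298925) ≈ -2.3417e-5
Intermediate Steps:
s = -8 (s = Add(-1, -7) = -8)
Function('m')(C, U) = Mul(Rational(-1, 2), Pow(Add(3, C, Mul(3, U)), -1), Add(C, U)) (Function('m')(C, U) = Mul(Rational(-1, 2), Mul(Add(U, C), Pow(Add(C, Add(3, Mul(3, U))), -1))) = Mul(Rational(-1, 2), Mul(Add(C, U), Pow(Add(3, C, Mul(3, U)), -1))) = Mul(Rational(-1, 2), Mul(Pow(Add(3, C, Mul(3, U)), -1), Add(C, U))) = Mul(Rational(-1, 2), Pow(Add(3, C, Mul(3, U)), -1), Add(C, U)))
Function('f')(I) = Add(-8, Mul(-6, Pow(Add(18, I), -1), Add(-5, Mul(-1, I)))) (Function('f')(I) = Add(-8, Mul(Mul(Rational(1, 2), Pow(Add(3, I, Mul(3, 5)), -1), Add(Mul(-1, I), Mul(-1, 5))), -12)) = Add(-8, Mul(Mul(Rational(1, 2), Pow(Add(3, I, 15), -1), Add(Mul(-1, I), -5)), -12)) = Add(-8, Mul(Mul(Rational(1, 2), Pow(Add(18, I), -1), Add(-5, Mul(-1, I))), -12)) = Add(-8, Mul(-6, Pow(Add(18, I), -1), Add(-5, Mul(-1, I)))))
Pow(Add(-42696, Function('f')(-4)), -1) = Pow(Add(-42696, Mul(2, Pow(Add(18, -4), -1), Add(-57, Mul(-1, -4)))), -1) = Pow(Add(-42696, Mul(2, Pow(14, -1), Add(-57, 4))), -1) = Pow(Add(-42696, Mul(2, Rational(1, 14), -53)), -1) = Pow(Add(-42696, Rational(-53, 7)), -1) = Pow(Rational(-298925, 7), -1) = Rational(-7, 298925)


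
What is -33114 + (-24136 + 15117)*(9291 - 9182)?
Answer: -1016185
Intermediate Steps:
-33114 + (-24136 + 15117)*(9291 - 9182) = -33114 - 9019*109 = -33114 - 983071 = -1016185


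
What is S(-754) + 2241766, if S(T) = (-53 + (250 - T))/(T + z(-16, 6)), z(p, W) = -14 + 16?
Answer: 1685807081/752 ≈ 2.2418e+6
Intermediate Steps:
z(p, W) = 2
S(T) = (197 - T)/(2 + T) (S(T) = (-53 + (250 - T))/(T + 2) = (197 - T)/(2 + T))
S(-754) + 2241766 = (197 - 1*(-754))/(2 - 754) + 2241766 = (197 + 754)/(-752) + 2241766 = -1/752*951 + 2241766 = -951/752 + 2241766 = 1685807081/752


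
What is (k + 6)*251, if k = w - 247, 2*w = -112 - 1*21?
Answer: -154365/2 ≈ -77183.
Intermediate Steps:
w = -133/2 (w = (-112 - 1*21)/2 = (-112 - 21)/2 = (½)*(-133) = -133/2 ≈ -66.500)
k = -627/2 (k = -133/2 - 247 = -627/2 ≈ -313.50)
(k + 6)*251 = (-627/2 + 6)*251 = -615/2*251 = -154365/2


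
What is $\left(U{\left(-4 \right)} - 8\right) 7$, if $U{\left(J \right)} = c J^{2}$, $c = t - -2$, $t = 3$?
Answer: $504$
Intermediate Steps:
$c = 5$ ($c = 3 - -2 = 3 + 2 = 5$)
$U{\left(J \right)} = 5 J^{2}$
$\left(U{\left(-4 \right)} - 8\right) 7 = \left(5 \left(-4\right)^{2} - 8\right) 7 = \left(5 \cdot 16 - 8\right) 7 = \left(80 - 8\right) 7 = 72 \cdot 7 = 504$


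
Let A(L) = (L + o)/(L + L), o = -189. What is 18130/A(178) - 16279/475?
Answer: -3065962069/5225 ≈ -5.8679e+5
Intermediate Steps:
A(L) = (-189 + L)/(2*L) (A(L) = (L - 189)/(L + L) = (-189 + L)/((2*L)) = (-189 + L)*(1/(2*L)) = (-189 + L)/(2*L))
18130/A(178) - 16279/475 = 18130/(((½)*(-189 + 178)/178)) - 16279/475 = 18130/(((½)*(1/178)*(-11))) - 16279*1/475 = 18130/(-11/356) - 16279/475 = 18130*(-356/11) - 16279/475 = -6454280/11 - 16279/475 = -3065962069/5225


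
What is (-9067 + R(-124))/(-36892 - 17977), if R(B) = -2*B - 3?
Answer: 8822/54869 ≈ 0.16078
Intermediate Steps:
R(B) = -3 - 2*B
(-9067 + R(-124))/(-36892 - 17977) = (-9067 + (-3 - 2*(-124)))/(-36892 - 17977) = (-9067 + (-3 + 248))/(-54869) = (-9067 + 245)*(-1/54869) = -8822*(-1/54869) = 8822/54869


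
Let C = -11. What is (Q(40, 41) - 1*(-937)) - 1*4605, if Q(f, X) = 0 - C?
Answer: -3657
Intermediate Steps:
Q(f, X) = 11 (Q(f, X) = 0 - 1*(-11) = 0 + 11 = 11)
(Q(40, 41) - 1*(-937)) - 1*4605 = (11 - 1*(-937)) - 1*4605 = (11 + 937) - 4605 = 948 - 4605 = -3657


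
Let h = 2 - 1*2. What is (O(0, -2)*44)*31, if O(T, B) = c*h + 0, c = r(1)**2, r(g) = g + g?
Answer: 0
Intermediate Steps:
r(g) = 2*g
c = 4 (c = (2*1)**2 = 2**2 = 4)
h = 0 (h = 2 - 2 = 0)
O(T, B) = 0 (O(T, B) = 4*0 + 0 = 0 + 0 = 0)
(O(0, -2)*44)*31 = (0*44)*31 = 0*31 = 0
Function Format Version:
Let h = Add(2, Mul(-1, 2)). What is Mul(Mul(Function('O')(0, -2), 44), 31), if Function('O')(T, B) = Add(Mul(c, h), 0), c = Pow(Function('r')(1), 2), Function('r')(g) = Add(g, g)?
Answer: 0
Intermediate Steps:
Function('r')(g) = Mul(2, g)
c = 4 (c = Pow(Mul(2, 1), 2) = Pow(2, 2) = 4)
h = 0 (h = Add(2, -2) = 0)
Function('O')(T, B) = 0 (Function('O')(T, B) = Add(Mul(4, 0), 0) = Add(0, 0) = 0)
Mul(Mul(Function('O')(0, -2), 44), 31) = Mul(Mul(0, 44), 31) = Mul(0, 31) = 0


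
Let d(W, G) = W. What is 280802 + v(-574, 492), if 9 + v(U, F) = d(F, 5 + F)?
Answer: 281285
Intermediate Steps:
v(U, F) = -9 + F
280802 + v(-574, 492) = 280802 + (-9 + 492) = 280802 + 483 = 281285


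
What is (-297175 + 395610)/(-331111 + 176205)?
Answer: -98435/154906 ≈ -0.63545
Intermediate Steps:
(-297175 + 395610)/(-331111 + 176205) = 98435/(-154906) = 98435*(-1/154906) = -98435/154906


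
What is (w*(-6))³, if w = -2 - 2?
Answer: 13824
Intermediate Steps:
w = -4
(w*(-6))³ = (-4*(-6))³ = 24³ = 13824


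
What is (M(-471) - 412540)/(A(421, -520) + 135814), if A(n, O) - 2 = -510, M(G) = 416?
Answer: -206062/67653 ≈ -3.0459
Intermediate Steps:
A(n, O) = -508 (A(n, O) = 2 - 510 = -508)
(M(-471) - 412540)/(A(421, -520) + 135814) = (416 - 412540)/(-508 + 135814) = -412124/135306 = -412124*1/135306 = -206062/67653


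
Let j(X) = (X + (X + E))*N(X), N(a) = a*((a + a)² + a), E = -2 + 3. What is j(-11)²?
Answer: 11938403169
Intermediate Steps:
E = 1
N(a) = a*(a + 4*a²) (N(a) = a*((2*a)² + a) = a*(4*a² + a) = a*(a + 4*a²))
j(X) = X²*(1 + 2*X)*(1 + 4*X) (j(X) = (X + (X + 1))*(X²*(1 + 4*X)) = (X + (1 + X))*(X²*(1 + 4*X)) = (1 + 2*X)*(X²*(1 + 4*X)) = X²*(1 + 2*X)*(1 + 4*X))
j(-11)² = ((-11)²*(1 + 2*(-11))*(1 + 4*(-11)))² = (121*(1 - 22)*(1 - 44))² = (121*(-21)*(-43))² = 109263² = 11938403169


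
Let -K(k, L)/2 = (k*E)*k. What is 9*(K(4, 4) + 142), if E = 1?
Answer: 990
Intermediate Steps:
K(k, L) = -2*k² (K(k, L) = -2*k*1*k = -2*k*k = -2*k²)
9*(K(4, 4) + 142) = 9*(-2*4² + 142) = 9*(-2*16 + 142) = 9*(-32 + 142) = 9*110 = 990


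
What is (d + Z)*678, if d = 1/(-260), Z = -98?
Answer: -8638059/130 ≈ -66447.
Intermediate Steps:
d = -1/260 ≈ -0.0038462
(d + Z)*678 = (-1/260 - 98)*678 = -25481/260*678 = -8638059/130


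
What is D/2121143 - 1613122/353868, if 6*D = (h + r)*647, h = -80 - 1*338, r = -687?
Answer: -865956968719/187651157781 ≈ -4.6147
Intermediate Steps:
h = -418 (h = -80 - 338 = -418)
D = -714935/6 (D = ((-418 - 687)*647)/6 = (-1105*647)/6 = (⅙)*(-714935) = -714935/6 ≈ -1.1916e+5)
D/2121143 - 1613122/353868 = -714935/6/2121143 - 1613122/353868 = -714935/6*1/2121143 - 1613122*1/353868 = -714935/12726858 - 806561/176934 = -865956968719/187651157781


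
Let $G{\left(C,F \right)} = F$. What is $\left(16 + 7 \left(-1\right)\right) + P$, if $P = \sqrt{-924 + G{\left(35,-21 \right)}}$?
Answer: $9 + 3 i \sqrt{105} \approx 9.0 + 30.741 i$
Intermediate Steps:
$P = 3 i \sqrt{105}$ ($P = \sqrt{-924 - 21} = \sqrt{-945} = 3 i \sqrt{105} \approx 30.741 i$)
$\left(16 + 7 \left(-1\right)\right) + P = \left(16 + 7 \left(-1\right)\right) + 3 i \sqrt{105} = \left(16 - 7\right) + 3 i \sqrt{105} = 9 + 3 i \sqrt{105}$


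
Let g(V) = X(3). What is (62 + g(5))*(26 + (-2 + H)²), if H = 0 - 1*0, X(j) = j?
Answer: 1950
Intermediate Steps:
g(V) = 3
H = 0 (H = 0 + 0 = 0)
(62 + g(5))*(26 + (-2 + H)²) = (62 + 3)*(26 + (-2 + 0)²) = 65*(26 + (-2)²) = 65*(26 + 4) = 65*30 = 1950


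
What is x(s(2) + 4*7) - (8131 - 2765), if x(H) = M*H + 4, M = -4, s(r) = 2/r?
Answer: -5478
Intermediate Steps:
x(H) = 4 - 4*H (x(H) = -4*H + 4 = 4 - 4*H)
x(s(2) + 4*7) - (8131 - 2765) = (4 - 4*(2/2 + 4*7)) - (8131 - 2765) = (4 - 4*(2*(½) + 28)) - 1*5366 = (4 - 4*(1 + 28)) - 5366 = (4 - 4*29) - 5366 = (4 - 116) - 5366 = -112 - 5366 = -5478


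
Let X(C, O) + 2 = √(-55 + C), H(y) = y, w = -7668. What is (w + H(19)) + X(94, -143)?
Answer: -7651 + √39 ≈ -7644.8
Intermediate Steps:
X(C, O) = -2 + √(-55 + C)
(w + H(19)) + X(94, -143) = (-7668 + 19) + (-2 + √(-55 + 94)) = -7649 + (-2 + √39) = -7651 + √39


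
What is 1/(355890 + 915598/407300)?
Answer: 203650/72477456299 ≈ 2.8098e-6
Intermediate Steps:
1/(355890 + 915598/407300) = 1/(355890 + 915598*(1/407300)) = 1/(355890 + 457799/203650) = 1/(72477456299/203650) = 203650/72477456299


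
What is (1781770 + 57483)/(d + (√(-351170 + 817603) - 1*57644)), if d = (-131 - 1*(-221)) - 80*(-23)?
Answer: -102472141642/3103583363 - 1839253*√466433/3103583363 ≈ -33.422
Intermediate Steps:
d = 1930 (d = (-131 + 221) + 1840 = 90 + 1840 = 1930)
(1781770 + 57483)/(d + (√(-351170 + 817603) - 1*57644)) = (1781770 + 57483)/(1930 + (√(-351170 + 817603) - 1*57644)) = 1839253/(1930 + (√466433 - 57644)) = 1839253/(1930 + (-57644 + √466433)) = 1839253/(-55714 + √466433)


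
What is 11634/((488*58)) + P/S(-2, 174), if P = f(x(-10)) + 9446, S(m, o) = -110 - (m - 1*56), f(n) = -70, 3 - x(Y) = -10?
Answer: -33096667/183976 ≈ -179.90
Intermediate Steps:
x(Y) = 13 (x(Y) = 3 - 1*(-10) = 3 + 10 = 13)
S(m, o) = -54 - m (S(m, o) = -110 - (m - 56) = -110 - (-56 + m) = -110 + (56 - m) = -54 - m)
P = 9376 (P = -70 + 9446 = 9376)
11634/((488*58)) + P/S(-2, 174) = 11634/((488*58)) + 9376/(-54 - 1*(-2)) = 11634/28304 + 9376/(-54 + 2) = 11634*(1/28304) + 9376/(-52) = 5817/14152 + 9376*(-1/52) = 5817/14152 - 2344/13 = -33096667/183976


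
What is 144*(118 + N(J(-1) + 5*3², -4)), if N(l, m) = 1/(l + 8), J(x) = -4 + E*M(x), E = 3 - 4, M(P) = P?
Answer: 424872/25 ≈ 16995.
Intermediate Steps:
E = -1
J(x) = -4 - x
N(l, m) = 1/(8 + l)
144*(118 + N(J(-1) + 5*3², -4)) = 144*(118 + 1/(8 + ((-4 - 1*(-1)) + 5*3²))) = 144*(118 + 1/(8 + ((-4 + 1) + 5*9))) = 144*(118 + 1/(8 + (-3 + 45))) = 144*(118 + 1/(8 + 42)) = 144*(118 + 1/50) = 144*(5901/50) = 424872/25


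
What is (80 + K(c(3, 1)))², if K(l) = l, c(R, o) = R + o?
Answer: 7056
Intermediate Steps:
(80 + K(c(3, 1)))² = (80 + (3 + 1))² = (80 + 4)² = 84² = 7056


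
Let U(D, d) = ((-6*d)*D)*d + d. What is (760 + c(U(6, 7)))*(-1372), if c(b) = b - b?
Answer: -1042720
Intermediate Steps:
U(D, d) = d - 6*D*d**2 (U(D, d) = (-6*D*d)*d + d = -6*D*d**2 + d = d - 6*D*d**2)
c(b) = 0
(760 + c(U(6, 7)))*(-1372) = (760 + 0)*(-1372) = 760*(-1372) = -1042720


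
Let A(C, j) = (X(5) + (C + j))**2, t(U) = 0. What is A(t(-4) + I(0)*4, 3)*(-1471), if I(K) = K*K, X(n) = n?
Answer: -94144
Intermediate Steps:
I(K) = K**2
A(C, j) = (5 + C + j)**2 (A(C, j) = (5 + (C + j))**2 = (5 + C + j)**2)
A(t(-4) + I(0)*4, 3)*(-1471) = (5 + (0 + 0**2*4) + 3)**2*(-1471) = (5 + (0 + 0*4) + 3)**2*(-1471) = (5 + (0 + 0) + 3)**2*(-1471) = (5 + 0 + 3)**2*(-1471) = 8**2*(-1471) = 64*(-1471) = -94144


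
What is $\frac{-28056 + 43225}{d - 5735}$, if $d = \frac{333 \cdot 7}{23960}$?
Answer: $- \frac{363449240}{137408269} \approx -2.645$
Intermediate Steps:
$d = \frac{2331}{23960}$ ($d = 2331 \cdot \frac{1}{23960} = \frac{2331}{23960} \approx 0.097287$)
$\frac{-28056 + 43225}{d - 5735} = \frac{-28056 + 43225}{\frac{2331}{23960} - 5735} = \frac{15169}{- \frac{137408269}{23960}} = 15169 \left(- \frac{23960}{137408269}\right) = - \frac{363449240}{137408269}$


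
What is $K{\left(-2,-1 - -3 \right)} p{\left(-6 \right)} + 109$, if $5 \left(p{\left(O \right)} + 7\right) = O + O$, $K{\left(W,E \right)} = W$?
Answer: $\frac{639}{5} \approx 127.8$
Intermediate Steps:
$p{\left(O \right)} = -7 + \frac{2 O}{5}$ ($p{\left(O \right)} = -7 + \frac{O + O}{5} = -7 + \frac{2 O}{5}$)
$K{\left(-2,-1 - -3 \right)} p{\left(-6 \right)} + 109 = - 2 \left(-7 + \frac{2}{5} \left(-6\right)\right) + 109 = - 2 \left(-7 - \frac{12}{5}\right) + 109 = \left(-2\right) \left(- \frac{47}{5}\right) + 109 = \frac{94}{5} + 109 = \frac{639}{5}$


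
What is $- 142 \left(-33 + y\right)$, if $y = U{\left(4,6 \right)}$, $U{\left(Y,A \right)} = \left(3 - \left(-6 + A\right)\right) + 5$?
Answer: $3550$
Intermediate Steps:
$U{\left(Y,A \right)} = 14 - A$ ($U{\left(Y,A \right)} = \left(9 - A\right) + 5 = 14 - A$)
$y = 8$ ($y = 14 - 6 = 8$)
$- 142 \left(-33 + y\right) = - 142 \left(-33 + 8\right) = \left(-142\right) \left(-25\right) = 3550$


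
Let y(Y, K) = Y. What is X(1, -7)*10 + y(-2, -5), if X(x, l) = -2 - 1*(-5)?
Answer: 28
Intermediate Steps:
X(x, l) = 3 (X(x, l) = -2 + 5 = 3)
X(1, -7)*10 + y(-2, -5) = 3*10 - 2 = 30 - 2 = 28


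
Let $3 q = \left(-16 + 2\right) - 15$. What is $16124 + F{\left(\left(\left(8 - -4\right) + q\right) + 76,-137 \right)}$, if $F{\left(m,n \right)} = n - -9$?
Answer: $15996$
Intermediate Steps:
$q = - \frac{29}{3}$ ($q = \frac{\left(-16 + 2\right) - 15}{3} = \frac{-14 - 15}{3} = \frac{1}{3} \left(-29\right) = - \frac{29}{3} \approx -9.6667$)
$F{\left(m,n \right)} = 9 + n$ ($F{\left(m,n \right)} = n + 9 = 9 + n$)
$16124 + F{\left(\left(\left(8 - -4\right) + q\right) + 76,-137 \right)} = 16124 + \left(9 - 137\right) = 16124 - 128 = 15996$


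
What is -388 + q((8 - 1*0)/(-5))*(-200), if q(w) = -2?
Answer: 12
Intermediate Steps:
-388 + q((8 - 1*0)/(-5))*(-200) = -388 - 2*(-200) = -388 + 400 = 12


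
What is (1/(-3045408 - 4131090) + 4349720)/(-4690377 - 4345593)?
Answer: -31215756880559/64846620633060 ≈ -0.48138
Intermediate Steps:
(1/(-3045408 - 4131090) + 4349720)/(-4690377 - 4345593) = (1/(-7176498) + 4349720)/(-9035970) = (-1/7176498 + 4349720)*(-1/9035970) = (31215756880559/7176498)*(-1/9035970) = -31215756880559/64846620633060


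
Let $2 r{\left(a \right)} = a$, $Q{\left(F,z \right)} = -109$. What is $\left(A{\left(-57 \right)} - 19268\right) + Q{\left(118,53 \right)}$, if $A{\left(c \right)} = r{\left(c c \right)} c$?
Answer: $- \frac{223947}{2} \approx -1.1197 \cdot 10^{5}$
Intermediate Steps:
$r{\left(a \right)} = \frac{a}{2}$
$A{\left(c \right)} = \frac{c^{3}}{2}$ ($A{\left(c \right)} = \frac{c c}{2} c = \frac{c^{2}}{2} c = \frac{c^{3}}{2}$)
$\left(A{\left(-57 \right)} - 19268\right) + Q{\left(118,53 \right)} = \left(\frac{\left(-57\right)^{3}}{2} - 19268\right) - 109 = \left(\frac{1}{2} \left(-185193\right) - 19268\right) - 109 = \left(- \frac{185193}{2} - 19268\right) - 109 = - \frac{223729}{2} - 109 = - \frac{223947}{2}$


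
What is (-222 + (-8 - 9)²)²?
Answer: 4489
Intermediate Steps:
(-222 + (-8 - 9)²)² = (-222 + (-17)²)² = (-222 + 289)² = 67² = 4489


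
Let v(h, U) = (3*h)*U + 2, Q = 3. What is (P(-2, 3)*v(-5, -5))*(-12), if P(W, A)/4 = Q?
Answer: -11088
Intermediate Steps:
P(W, A) = 12 (P(W, A) = 4*3 = 12)
v(h, U) = 2 + 3*U*h (v(h, U) = 3*U*h + 2 = 2 + 3*U*h)
(P(-2, 3)*v(-5, -5))*(-12) = (12*(2 + 3*(-5)*(-5)))*(-12) = (12*(2 + 75))*(-12) = (12*77)*(-12) = 924*(-12) = -11088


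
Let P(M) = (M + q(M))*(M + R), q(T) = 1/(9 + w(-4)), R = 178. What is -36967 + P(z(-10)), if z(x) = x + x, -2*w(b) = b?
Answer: -441239/11 ≈ -40113.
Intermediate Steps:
w(b) = -b/2
q(T) = 1/11 (q(T) = 1/(9 - ½*(-4)) = 1/(9 + 2) = 1/11)
z(x) = 2*x
P(M) = (178 + M)*(1/11 + M) (P(M) = (M + 1/11)*(M + 178) = (1/11 + M)*(178 + M) = (178 + M)*(1/11 + M))
-36967 + P(z(-10)) = -36967 + (178/11 + (2*(-10))² + 1959*(2*(-10))/11) = -36967 + (178/11 + (-20)² + (1959/11)*(-20)) = -36967 + (178/11 + 400 - 39180/11) = -36967 - 34602/11 = -441239/11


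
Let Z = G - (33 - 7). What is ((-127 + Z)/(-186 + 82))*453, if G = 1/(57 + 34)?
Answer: 3153333/4732 ≈ 666.38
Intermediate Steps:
G = 1/91 ≈ 0.010989
Z = -2365/91 (Z = 1/91 - (33 - 7) = 1/91 - 1*26 = 1/91 - 26 = -2365/91 ≈ -25.989)
((-127 + Z)/(-186 + 82))*453 = ((-127 - 2365/91)/(-186 + 82))*453 = -13922/91/(-104)*453 = -13922/91*(-1/104)*453 = (6961/4732)*453 = 3153333/4732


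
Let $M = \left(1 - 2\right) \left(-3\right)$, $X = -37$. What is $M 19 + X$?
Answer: $20$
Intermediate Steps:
$M = 3$ ($M = \left(-1\right) \left(-3\right) = 3$)
$M 19 + X = 3 \cdot 19 - 37 = 57 - 37 = 20$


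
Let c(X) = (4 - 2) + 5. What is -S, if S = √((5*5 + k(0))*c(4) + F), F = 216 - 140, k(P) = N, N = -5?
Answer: -6*√6 ≈ -14.697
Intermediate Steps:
c(X) = 7 (c(X) = 2 + 5 = 7)
k(P) = -5
F = 76
S = 6*√6 (S = √((5*5 - 5)*7 + 76) = √((25 - 5)*7 + 76) = √(20*7 + 76) = √(140 + 76) = √216 = 6*√6 ≈ 14.697)
-S = -6*√6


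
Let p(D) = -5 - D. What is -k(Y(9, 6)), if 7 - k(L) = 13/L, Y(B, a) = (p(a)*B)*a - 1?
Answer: -4178/595 ≈ -7.0219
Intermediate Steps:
Y(B, a) = -1 + B*a*(-5 - a) (Y(B, a) = ((-5 - a)*B)*a - 1 = (B*(-5 - a))*a - 1 = B*a*(-5 - a) - 1 = -1 + B*a*(-5 - a))
k(L) = 7 - 13/L
-k(Y(9, 6)) = -(7 - 13/(-1 - 1*9*6*(5 + 6))) = -(7 - 13/(-1 - 1*9*6*11)) = -(7 - 13/(-1 - 594)) = -(7 - 13/(-595)) = -(7 - 13*(-1/595)) = -(7 + 13/595) = -1*4178/595 = -4178/595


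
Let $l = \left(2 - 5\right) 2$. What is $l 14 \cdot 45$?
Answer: $-3780$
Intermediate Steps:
$l = -6$ ($l = \left(-3\right) 2 = -6$)
$l 14 \cdot 45 = \left(-6\right) 14 \cdot 45 = \left(-84\right) 45 = -3780$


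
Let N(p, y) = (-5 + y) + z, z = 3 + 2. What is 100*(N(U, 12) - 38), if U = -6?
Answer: -2600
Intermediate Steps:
z = 5
N(p, y) = y (N(p, y) = (-5 + y) + 5 = y)
100*(N(U, 12) - 38) = 100*(12 - 38) = 100*(-26) = -2600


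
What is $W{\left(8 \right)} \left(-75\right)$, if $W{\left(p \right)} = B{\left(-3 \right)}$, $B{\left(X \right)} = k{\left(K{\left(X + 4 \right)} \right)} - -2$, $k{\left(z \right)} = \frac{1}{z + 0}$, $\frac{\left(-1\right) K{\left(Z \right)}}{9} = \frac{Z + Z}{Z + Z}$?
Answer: $- \frac{425}{3} \approx -141.67$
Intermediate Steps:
$K{\left(Z \right)} = -9$ ($K{\left(Z \right)} = - 9 \frac{Z + Z}{Z + Z} = - 9 \frac{2 Z}{2 Z} = - 9 \cdot 2 Z \frac{1}{2 Z} = \left(-9\right) 1 = -9$)
$k{\left(z \right)} = \frac{1}{z}$
$B{\left(X \right)} = \frac{17}{9}$ ($B{\left(X \right)} = \frac{1}{-9} - -2 = - \frac{1}{9} + 2 = \frac{17}{9}$)
$W{\left(p \right)} = \frac{17}{9}$
$W{\left(8 \right)} \left(-75\right) = \frac{17}{9} \left(-75\right) = - \frac{425}{3}$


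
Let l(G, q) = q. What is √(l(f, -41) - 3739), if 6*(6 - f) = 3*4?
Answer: 6*I*√105 ≈ 61.482*I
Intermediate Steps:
f = 4 (f = 6 - 4/2 = 6 - ⅙*12 = 6 - 2 = 4)
√(l(f, -41) - 3739) = √(-41 - 3739) = √(-3780) = 6*I*√105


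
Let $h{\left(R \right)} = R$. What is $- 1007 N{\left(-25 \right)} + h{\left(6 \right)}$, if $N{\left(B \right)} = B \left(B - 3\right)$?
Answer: $-704894$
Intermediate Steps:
$N{\left(B \right)} = B \left(-3 + B\right)$
$- 1007 N{\left(-25 \right)} + h{\left(6 \right)} = - 1007 \left(- 25 \left(-3 - 25\right)\right) + 6 = - 1007 \left(\left(-25\right) \left(-28\right)\right) + 6 = \left(-1007\right) 700 + 6 = -704900 + 6 = -704894$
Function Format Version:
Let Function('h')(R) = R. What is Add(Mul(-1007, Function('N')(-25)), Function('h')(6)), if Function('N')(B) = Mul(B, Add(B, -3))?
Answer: -704894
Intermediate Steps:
Function('N')(B) = Mul(B, Add(-3, B))
Add(Mul(-1007, Function('N')(-25)), Function('h')(6)) = Add(Mul(-1007, Mul(-25, Add(-3, -25))), 6) = Add(Mul(-1007, Mul(-25, -28)), 6) = Add(Mul(-1007, 700), 6) = Add(-704900, 6) = -704894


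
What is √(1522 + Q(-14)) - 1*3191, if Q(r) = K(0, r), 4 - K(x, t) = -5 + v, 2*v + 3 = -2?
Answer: -3191 + √6134/2 ≈ -3151.8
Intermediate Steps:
v = -5/2 (v = -3/2 + (½)*(-2) = -3/2 - 1 = -5/2 ≈ -2.5000)
K(x, t) = 23/2 (K(x, t) = 4 - (-5 - 5/2) = 4 - 1*(-15/2) = 4 + 15/2 = 23/2)
Q(r) = 23/2
√(1522 + Q(-14)) - 1*3191 = √(1522 + 23/2) - 1*3191 = √(3067/2) - 3191 = √6134/2 - 3191 = -3191 + √6134/2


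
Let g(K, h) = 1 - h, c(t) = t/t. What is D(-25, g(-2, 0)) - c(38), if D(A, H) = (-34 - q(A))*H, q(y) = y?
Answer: -10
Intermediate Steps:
c(t) = 1
D(A, H) = H*(-34 - A) (D(A, H) = (-34 - A)*H = H*(-34 - A))
D(-25, g(-2, 0)) - c(38) = -(1 - 1*0)*(34 - 25) - 1*1 = -1*(1 + 0)*9 - 1 = -1*1*9 - 1 = -9 - 1 = -10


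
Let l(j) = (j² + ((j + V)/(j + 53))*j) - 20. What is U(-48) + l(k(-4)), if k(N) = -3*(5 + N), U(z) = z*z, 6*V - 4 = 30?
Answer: 57321/25 ≈ 2292.8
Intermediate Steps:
V = 17/3 (V = ⅔ + (⅙)*30 = ⅔ + 5 = 17/3 ≈ 5.6667)
U(z) = z²
k(N) = -15 - 3*N
l(j) = -20 + j² + j*(17/3 + j)/(53 + j) (l(j) = (j² + ((j + 17/3)/(j + 53))*j) - 20 = (j² + ((17/3 + j)/(53 + j))*j) - 20 = (j² + j*(17/3 + j)/(53 + j)) - 20 = -20 + j² + j*(17/3 + j)/(53 + j))
U(-48) + l(k(-4)) = (-48)² + (-1060 + (-15 - 3*(-4))³ + 54*(-15 - 3*(-4))² - 43*(-15 - 3*(-4))/3)/(53 + (-15 - 3*(-4))) = 2304 + (-1060 + (-15 + 12)³ + 54*(-15 + 12)² - 43*(-15 + 12)/3)/(53 + (-15 + 12)) = 2304 + (-1060 + (-3)³ + 54*(-3)² - 43/3*(-3))/(53 - 3) = 2304 + (-1060 - 27 + 54*9 + 43)/50 = 2304 + (-1060 - 27 + 486 + 43)/50 = 2304 + (1/50)*(-558) = 2304 - 279/25 = 57321/25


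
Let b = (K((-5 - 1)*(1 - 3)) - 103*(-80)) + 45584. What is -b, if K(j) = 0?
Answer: -53824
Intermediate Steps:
b = 53824 (b = (0 - 103*(-80)) + 45584 = (0 + 8240) + 45584 = 8240 + 45584 = 53824)
-b = -1*53824 = -53824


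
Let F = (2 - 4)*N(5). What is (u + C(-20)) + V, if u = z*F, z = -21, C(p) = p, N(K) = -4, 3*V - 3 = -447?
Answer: -336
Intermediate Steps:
V = -148 (V = 1 + (⅓)*(-447) = 1 - 149 = -148)
F = 8 (F = (2 - 4)*(-4) = -2*(-4) = 8)
u = -168 (u = -21*8 = -168)
(u + C(-20)) + V = (-168 - 20) - 148 = -188 - 148 = -336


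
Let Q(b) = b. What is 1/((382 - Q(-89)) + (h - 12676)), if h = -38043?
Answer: -1/50248 ≈ -1.9901e-5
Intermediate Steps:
1/((382 - Q(-89)) + (h - 12676)) = 1/((382 - 1*(-89)) + (-38043 - 12676)) = 1/((382 + 89) - 50719) = 1/(471 - 50719) = 1/(-50248) = -1/50248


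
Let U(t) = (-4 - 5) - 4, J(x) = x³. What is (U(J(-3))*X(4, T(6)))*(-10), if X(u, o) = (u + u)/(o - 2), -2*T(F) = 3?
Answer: -2080/7 ≈ -297.14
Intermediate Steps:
T(F) = -3/2 (T(F) = -½*3 = -3/2)
X(u, o) = 2*u/(-2 + o) (X(u, o) = (2*u)/(-2 + o) = 2*u/(-2 + o))
U(t) = -13 (U(t) = -9 - 4 = -13)
(U(J(-3))*X(4, T(6)))*(-10) = -26*4/(-2 - 3/2)*(-10) = -26*4/(-7/2)*(-10) = -26*4*(-2)/7*(-10) = -13*(-16/7)*(-10) = (208/7)*(-10) = -2080/7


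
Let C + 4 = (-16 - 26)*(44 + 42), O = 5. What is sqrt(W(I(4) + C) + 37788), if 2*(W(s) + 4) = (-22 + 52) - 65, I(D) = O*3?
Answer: sqrt(151066)/2 ≈ 194.34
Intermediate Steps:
I(D) = 15 (I(D) = 5*3 = 15)
C = -3616 (C = -4 + (-16 - 26)*(44 + 42) = -4 - 42*86 = -4 - 3612 = -3616)
W(s) = -43/2 (W(s) = -4 + ((-22 + 52) - 65)/2 = -4 + (30 - 65)/2 = -4 + (1/2)*(-35) = -4 - 35/2 = -43/2)
sqrt(W(I(4) + C) + 37788) = sqrt(-43/2 + 37788) = sqrt(75533/2) = sqrt(151066)/2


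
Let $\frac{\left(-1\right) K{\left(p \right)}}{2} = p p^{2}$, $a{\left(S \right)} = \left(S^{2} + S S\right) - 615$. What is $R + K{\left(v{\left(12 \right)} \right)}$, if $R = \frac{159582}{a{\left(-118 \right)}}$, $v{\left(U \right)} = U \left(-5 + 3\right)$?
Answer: $\frac{753097566}{27233} \approx 27654.0$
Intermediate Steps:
$a{\left(S \right)} = -615 + 2 S^{2}$ ($a{\left(S \right)} = \left(S^{2} + S^{2}\right) - 615 = 2 S^{2} - 615 = -615 + 2 S^{2}$)
$v{\left(U \right)} = - 2 U$ ($v{\left(U \right)} = U \left(-2\right) = - 2 U$)
$K{\left(p \right)} = - 2 p^{3}$ ($K{\left(p \right)} = - 2 p p^{2} = - 2 p^{3}$)
$R = \frac{159582}{27233}$ ($R = \frac{159582}{-615 + 2 \left(-118\right)^{2}} = \frac{159582}{-615 + 2 \cdot 13924} = \frac{159582}{-615 + 27848} = \frac{159582}{27233} \approx 5.8599$)
$R + K{\left(v{\left(12 \right)} \right)} = \frac{159582}{27233} - 2 \left(\left(-2\right) 12\right)^{3} = \frac{159582}{27233} - 2 \left(-24\right)^{3} = \frac{159582}{27233} - -27648 = \frac{159582}{27233} + 27648 = \frac{753097566}{27233}$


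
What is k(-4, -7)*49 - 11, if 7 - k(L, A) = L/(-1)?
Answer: 136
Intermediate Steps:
k(L, A) = 7 + L (k(L, A) = 7 - L/(-1) = 7 - L*(-1) = 7 - (-1)*L = 7 + L)
k(-4, -7)*49 - 11 = (7 - 4)*49 - 11 = 3*49 - 11 = 147 - 11 = 136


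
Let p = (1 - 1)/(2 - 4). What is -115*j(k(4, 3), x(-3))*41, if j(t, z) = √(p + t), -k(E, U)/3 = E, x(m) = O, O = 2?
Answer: -9430*I*√3 ≈ -16333.0*I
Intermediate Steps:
x(m) = 2
k(E, U) = -3*E
p = 0 (p = 0/(-2) = 0*(-½) = 0)
j(t, z) = √t (j(t, z) = √(0 + t) = √t)
-115*j(k(4, 3), x(-3))*41 = -115*2*I*√3*41 = -230*I*√3*41 = -9430*I*√3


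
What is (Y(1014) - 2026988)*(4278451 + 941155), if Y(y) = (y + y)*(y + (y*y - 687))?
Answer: 10876707140163536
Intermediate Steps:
Y(y) = 2*y*(-687 + y + y²) (Y(y) = (2*y)*(y + (y² - 687)) = (2*y)*(y + (-687 + y²)) = (2*y)*(-687 + y + y²) = 2*y*(-687 + y + y²))
(Y(1014) - 2026988)*(4278451 + 941155) = (2*1014*(-687 + 1014 + 1014²) - 2026988)*(4278451 + 941155) = (2*1014*(-687 + 1014 + 1028196) - 2026988)*5219606 = (2*1014*1028523 - 2026988)*5219606 = (2085844644 - 2026988)*5219606 = 2083817656*5219606 = 10876707140163536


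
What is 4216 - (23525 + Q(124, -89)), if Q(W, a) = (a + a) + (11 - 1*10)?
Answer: -19132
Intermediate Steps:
Q(W, a) = 1 + 2*a (Q(W, a) = 2*a + (11 - 10) = 2*a + 1 = 1 + 2*a)
4216 - (23525 + Q(124, -89)) = 4216 - (23525 + (1 + 2*(-89))) = 4216 - (23525 + (1 - 178)) = 4216 - (23525 - 177) = 4216 - 1*23348 = 4216 - 23348 = -19132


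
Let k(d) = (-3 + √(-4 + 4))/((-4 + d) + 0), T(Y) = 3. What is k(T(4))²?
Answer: 9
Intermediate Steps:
k(d) = -3/(-4 + d) (k(d) = (-3 + √0)/(-4 + d) = (-3 + 0)/(-4 + d) = -3/(-4 + d))
k(T(4))² = (-3/(-4 + 3))² = (-3/(-1))² = (-3*(-1))² = 3² = 9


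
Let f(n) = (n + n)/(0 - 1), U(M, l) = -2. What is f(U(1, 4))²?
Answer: 16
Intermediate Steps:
f(n) = -2*n (f(n) = (2*n)/(-1) = (2*n)*(-1) = -2*n)
f(U(1, 4))² = (-2*(-2))² = 4² = 16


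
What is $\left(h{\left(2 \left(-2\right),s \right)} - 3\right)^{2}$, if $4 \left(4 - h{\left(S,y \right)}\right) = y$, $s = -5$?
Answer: $\frac{81}{16} \approx 5.0625$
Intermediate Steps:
$h{\left(S,y \right)} = 4 - \frac{y}{4}$
$\left(h{\left(2 \left(-2\right),s \right)} - 3\right)^{2} = \left(\left(4 - - \frac{5}{4}\right) - 3\right)^{2} = \left(\left(4 + \frac{5}{4}\right) - 3\right)^{2} = \left(\frac{21}{4} - 3\right)^{2} = \left(\frac{9}{4}\right)^{2} = \frac{81}{16}$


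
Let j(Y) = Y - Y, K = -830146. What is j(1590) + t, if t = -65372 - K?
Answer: 764774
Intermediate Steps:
j(Y) = 0
t = 764774 (t = -65372 - 1*(-830146) = -65372 + 830146 = 764774)
j(1590) + t = 0 + 764774 = 764774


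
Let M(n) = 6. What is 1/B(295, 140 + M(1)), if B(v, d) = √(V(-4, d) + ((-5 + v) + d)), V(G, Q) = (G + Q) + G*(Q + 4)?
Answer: -I*√22/22 ≈ -0.2132*I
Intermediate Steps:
V(G, Q) = G + Q + G*(4 + Q) (V(G, Q) = (G + Q) + G*(4 + Q) = G + Q + G*(4 + Q))
B(v, d) = √(-25 + v - 2*d) (B(v, d) = √((d + 5*(-4) - 4*d) + ((-5 + v) + d)) = √((d - 20 - 4*d) + (-5 + d + v)) = √((-20 - 3*d) + (-5 + d + v)) = √(-25 + v - 2*d))
1/B(295, 140 + M(1)) = 1/(√(-25 + 295 - 2*(140 + 6))) = 1/(√(-25 + 295 - 2*146)) = 1/(√(-25 + 295 - 292)) = 1/(√(-22)) = 1/(I*√22) = -I*√22/22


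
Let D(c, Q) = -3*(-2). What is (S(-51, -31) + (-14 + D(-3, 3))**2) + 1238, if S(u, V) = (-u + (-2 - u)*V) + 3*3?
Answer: -157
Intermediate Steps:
D(c, Q) = 6
S(u, V) = 9 - u + V*(-2 - u) (S(u, V) = (-u + V*(-2 - u)) + 9 = 9 - u + V*(-2 - u))
(S(-51, -31) + (-14 + D(-3, 3))**2) + 1238 = ((9 - 1*(-51) - 2*(-31) - 1*(-31)*(-51)) + (-14 + 6)**2) + 1238 = ((9 + 51 + 62 - 1581) + (-8)**2) + 1238 = (-1459 + 64) + 1238 = -1395 + 1238 = -157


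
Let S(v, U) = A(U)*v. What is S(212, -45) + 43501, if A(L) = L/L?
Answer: 43713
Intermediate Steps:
A(L) = 1
S(v, U) = v (S(v, U) = 1*v = v)
S(212, -45) + 43501 = 212 + 43501 = 43713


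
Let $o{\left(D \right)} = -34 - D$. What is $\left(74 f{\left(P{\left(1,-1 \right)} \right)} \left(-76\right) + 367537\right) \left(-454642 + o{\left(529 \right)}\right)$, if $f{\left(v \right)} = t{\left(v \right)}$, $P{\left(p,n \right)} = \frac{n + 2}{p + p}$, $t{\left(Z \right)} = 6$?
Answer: $-151944242565$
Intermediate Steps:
$P{\left(p,n \right)} = \frac{2 + n}{2 p}$
$f{\left(v \right)} = 6$
$\left(74 f{\left(P{\left(1,-1 \right)} \right)} \left(-76\right) + 367537\right) \left(-454642 + o{\left(529 \right)}\right) = \left(74 \cdot 6 \left(-76\right) + 367537\right) \left(-454642 - 563\right) = \left(444 \left(-76\right) + 367537\right) \left(-454642 - 563\right) = \left(-33744 + 367537\right) \left(-454642 - 563\right) = 333793 \left(-455205\right) = -151944242565$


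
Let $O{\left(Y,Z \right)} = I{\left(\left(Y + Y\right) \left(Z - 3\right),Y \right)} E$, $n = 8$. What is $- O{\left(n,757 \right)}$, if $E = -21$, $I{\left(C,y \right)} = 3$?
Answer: $63$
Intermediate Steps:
$O{\left(Y,Z \right)} = -63$ ($O{\left(Y,Z \right)} = 3 \left(-21\right) = -63$)
$- O{\left(n,757 \right)} = \left(-1\right) \left(-63\right) = 63$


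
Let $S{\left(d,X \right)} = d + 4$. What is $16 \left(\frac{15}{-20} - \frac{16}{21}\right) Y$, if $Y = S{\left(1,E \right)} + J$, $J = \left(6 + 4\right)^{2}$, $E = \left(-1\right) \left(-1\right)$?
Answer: $-2540$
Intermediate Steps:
$E = 1$
$S{\left(d,X \right)} = 4 + d$
$J = 100$ ($J = 10^{2} = 100$)
$Y = 105$ ($Y = \left(4 + 1\right) + 100 = 5 + 100 = 105$)
$16 \left(\frac{15}{-20} - \frac{16}{21}\right) Y = 16 \left(\frac{15}{-20} - \frac{16}{21}\right) 105 = 16 \left(15 \left(- \frac{1}{20}\right) - \frac{16}{21}\right) 105 = 16 \left(- \frac{3}{4} - \frac{16}{21}\right) 105 = 16 \left(- \frac{127}{84}\right) 105 = \left(- \frac{508}{21}\right) 105 = -2540$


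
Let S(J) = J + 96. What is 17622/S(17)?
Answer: 17622/113 ≈ 155.95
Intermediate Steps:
S(J) = 96 + J
17622/S(17) = 17622/(96 + 17) = 17622/113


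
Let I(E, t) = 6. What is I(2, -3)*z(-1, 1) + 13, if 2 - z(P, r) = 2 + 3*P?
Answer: 31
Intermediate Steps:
z(P, r) = -3*P (z(P, r) = 2 - (2 + 3*P) = 2 + (-2 - 3*P) = -3*P)
I(2, -3)*z(-1, 1) + 13 = 6*(-3*(-1)) + 13 = 6*3 + 13 = 18 + 13 = 31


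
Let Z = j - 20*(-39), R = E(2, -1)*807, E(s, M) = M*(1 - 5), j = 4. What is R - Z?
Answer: 2444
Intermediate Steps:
E(s, M) = -4*M (E(s, M) = M*(-4) = -4*M)
R = 3228 (R = -4*(-1)*807 = 4*807 = 3228)
Z = 784 (Z = 4 - 20*(-39) = 4 + 780 = 784)
R - Z = 3228 - 1*784 = 3228 - 784 = 2444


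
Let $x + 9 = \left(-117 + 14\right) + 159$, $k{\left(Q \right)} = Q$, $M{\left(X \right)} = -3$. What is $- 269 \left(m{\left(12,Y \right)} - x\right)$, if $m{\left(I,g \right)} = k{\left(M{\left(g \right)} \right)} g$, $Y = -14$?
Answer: $1345$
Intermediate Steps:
$x = 47$ ($x = -9 + \left(\left(-117 + 14\right) + 159\right) = -9 + \left(-103 + 159\right) = -9 + 56 = 47$)
$m{\left(I,g \right)} = - 3 g$
$- 269 \left(m{\left(12,Y \right)} - x\right) = - 269 \left(\left(-3\right) \left(-14\right) - 47\right) = - 269 \left(42 - 47\right) = \left(-269\right) \left(-5\right) = 1345$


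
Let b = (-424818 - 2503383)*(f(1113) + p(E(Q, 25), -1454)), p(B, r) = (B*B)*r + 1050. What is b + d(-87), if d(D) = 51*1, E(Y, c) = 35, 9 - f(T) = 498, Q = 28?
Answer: 5213922490440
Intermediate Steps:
f(T) = -489 (f(T) = 9 - 1*498 = 9 - 498 = -489)
p(B, r) = 1050 + r*B² (p(B, r) = B²*r + 1050 = r*B² + 1050 = 1050 + r*B²)
d(D) = 51
b = 5213922490389 (b = (-424818 - 2503383)*(-489 + (1050 - 1454*35²)) = -2928201*(-489 + (1050 - 1454*1225)) = -2928201*(-489 + (1050 - 1781150)) = -2928201*(-489 - 1780100) = -2928201*(-1780589) = 5213922490389)
b + d(-87) = 5213922490389 + 51 = 5213922490440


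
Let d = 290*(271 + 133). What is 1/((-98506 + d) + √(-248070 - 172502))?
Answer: 9327/174196144 - I*√105143/174196144 ≈ 5.3543e-5 - 1.8615e-6*I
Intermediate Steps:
d = 117160 (d = 290*404 = 117160)
1/((-98506 + d) + √(-248070 - 172502)) = 1/((-98506 + 117160) + √(-248070 - 172502)) = 1/(18654 + √(-420572)) = 1/(18654 + 2*I*√105143)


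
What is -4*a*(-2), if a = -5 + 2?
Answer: -24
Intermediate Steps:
a = -3
-4*a*(-2) = -4*(-3)*(-2) = 12*(-2) = -24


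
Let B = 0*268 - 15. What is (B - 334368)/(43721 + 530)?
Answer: -334383/44251 ≈ -7.5565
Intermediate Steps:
B = -15 (B = 0 - 15 = -15)
(B - 334368)/(43721 + 530) = (-15 - 334368)/(43721 + 530) = -334383/44251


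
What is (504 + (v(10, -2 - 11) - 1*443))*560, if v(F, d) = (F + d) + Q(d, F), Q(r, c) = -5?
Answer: 29680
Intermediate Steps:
v(F, d) = -5 + F + d (v(F, d) = (F + d) - 5 = -5 + F + d)
(504 + (v(10, -2 - 11) - 1*443))*560 = (504 + ((-5 + 10 + (-2 - 11)) - 1*443))*560 = (504 + ((-5 + 10 - 13) - 443))*560 = (504 + (-8 - 443))*560 = (504 - 451)*560 = 53*560 = 29680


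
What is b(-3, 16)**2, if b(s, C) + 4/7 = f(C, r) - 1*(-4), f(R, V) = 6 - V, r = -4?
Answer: 8836/49 ≈ 180.33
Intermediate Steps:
b(s, C) = 94/7 (b(s, C) = -4/7 + ((6 - 1*(-4)) - 1*(-4)) = -4/7 + ((6 + 4) + 4) = -4/7 + (10 + 4) = -4/7 + 14 = 94/7)
b(-3, 16)**2 = (94/7)**2 = 8836/49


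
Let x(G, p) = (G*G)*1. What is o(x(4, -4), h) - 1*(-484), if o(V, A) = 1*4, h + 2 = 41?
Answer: 488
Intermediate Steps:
h = 39 (h = -2 + 41 = 39)
x(G, p) = G**2 (x(G, p) = G**2*1 = G**2)
o(V, A) = 4
o(x(4, -4), h) - 1*(-484) = 4 - 1*(-484) = 4 + 484 = 488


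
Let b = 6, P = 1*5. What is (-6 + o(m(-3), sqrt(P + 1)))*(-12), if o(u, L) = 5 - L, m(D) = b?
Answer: 12 + 12*sqrt(6) ≈ 41.394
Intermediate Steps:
P = 5
m(D) = 6
(-6 + o(m(-3), sqrt(P + 1)))*(-12) = (-6 + (5 - sqrt(5 + 1)))*(-12) = (-6 + (5 - sqrt(6)))*(-12) = (-1 - sqrt(6))*(-12) = 12 + 12*sqrt(6)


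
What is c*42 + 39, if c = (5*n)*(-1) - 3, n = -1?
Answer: 123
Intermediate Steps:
c = 2 (c = (5*(-1))*(-1) - 3 = -5*(-1) - 3 = 5 - 3 = 2)
c*42 + 39 = 2*42 + 39 = 84 + 39 = 123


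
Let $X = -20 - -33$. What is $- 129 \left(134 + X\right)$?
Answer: $-18963$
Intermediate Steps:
$X = 13$ ($X = -20 + 33 = 13$)
$- 129 \left(134 + X\right) = - 129 \left(134 + 13\right) = \left(-129\right) 147 = -18963$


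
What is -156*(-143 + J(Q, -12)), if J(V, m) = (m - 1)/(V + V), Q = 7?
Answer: 157170/7 ≈ 22453.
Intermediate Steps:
J(V, m) = (-1 + m)/(2*V) (J(V, m) = (-1 + m)/((2*V)) = (-1 + m)*(1/(2*V)) = (-1 + m)/(2*V))
-156*(-143 + J(Q, -12)) = -156*(-143 + (½)*(-1 - 12)/7) = -156*(-143 + (½)*(⅐)*(-13)) = -156*(-143 - 13/14) = -156*(-2015/14) = 157170/7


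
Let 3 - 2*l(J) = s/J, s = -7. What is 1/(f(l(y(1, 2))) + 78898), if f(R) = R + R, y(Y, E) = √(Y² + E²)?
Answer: 394505/31126838956 - 7*√5/31126838956 ≈ 1.2674e-5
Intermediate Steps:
y(Y, E) = √(E² + Y²)
l(J) = 3/2 + 7/(2*J) (l(J) = 3/2 - (-7)/(2*J) = 3/2 + 7/(2*J))
f(R) = 2*R
1/(f(l(y(1, 2))) + 78898) = 1/(2*((7 + 3*√(2² + 1²))/(2*(√(2² + 1²)))) + 78898) = 1/(2*((7 + 3*√(4 + 1))/(2*(√(4 + 1)))) + 78898) = 1/(2*((7 + 3*√5)/(2*(√5))) + 78898) = 1/(2*((√5/5)*(7 + 3*√5)/2) + 78898) = 1/(2*(√5*(7 + 3*√5)/10) + 78898) = 1/(√5*(7 + 3*√5)/5 + 78898) = 1/(78898 + √5*(7 + 3*√5)/5)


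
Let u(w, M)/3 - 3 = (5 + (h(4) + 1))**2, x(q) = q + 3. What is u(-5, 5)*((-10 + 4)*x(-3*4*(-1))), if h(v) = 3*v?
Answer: -88290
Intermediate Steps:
x(q) = 3 + q
u(w, M) = 981 (u(w, M) = 9 + 3*(5 + (3*4 + 1))**2 = 9 + 3*(5 + (12 + 1))**2 = 9 + 3*(5 + 13)**2 = 9 + 3*18**2 = 9 + 3*324 = 9 + 972 = 981)
u(-5, 5)*((-10 + 4)*x(-3*4*(-1))) = 981*((-10 + 4)*(3 - 3*4*(-1))) = 981*(-6*(3 - 12*(-1))) = 981*(-6*(3 + 12)) = 981*(-6*15) = 981*(-90) = -88290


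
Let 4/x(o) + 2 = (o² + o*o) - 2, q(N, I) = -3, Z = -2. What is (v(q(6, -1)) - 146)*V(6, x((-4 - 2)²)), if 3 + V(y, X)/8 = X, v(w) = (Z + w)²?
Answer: 1877920/647 ≈ 2902.5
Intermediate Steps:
v(w) = (-2 + w)²
x(o) = 4/(-4 + 2*o²) (x(o) = 4/(-2 + ((o² + o*o) - 2)) = 4/(-2 + ((o² + o²) - 2)) = 4/(-2 + (2*o² - 2)) = 4/(-2 + (-2 + 2*o²)) = 4/(-4 + 2*o²))
V(y, X) = -24 + 8*X
(v(q(6, -1)) - 146)*V(6, x((-4 - 2)²)) = ((-2 - 3)² - 146)*(-24 + 8*(2/(-2 + ((-4 - 2)²)²))) = ((-5)² - 146)*(-24 + 8*(2/(-2 + ((-6)²)²))) = (25 - 146)*(-24 + 8*(2/(-2 + 36²))) = -121*(-24 + 8*(2/(-2 + 1296))) = -121*(-24 + 8*(2/1294)) = -121*(-24 + 8*(2*(1/1294))) = -121*(-24 + 8*(1/647)) = -121*(-24 + 8/647) = -121*(-15520/647) = 1877920/647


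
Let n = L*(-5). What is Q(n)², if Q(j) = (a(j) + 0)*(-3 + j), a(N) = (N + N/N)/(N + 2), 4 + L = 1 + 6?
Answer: 63504/169 ≈ 375.76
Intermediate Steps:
L = 3 (L = -4 + (1 + 6) = -4 + 7 = 3)
n = -15 (n = 3*(-5) = -15)
a(N) = (1 + N)/(2 + N) (a(N) = (N + 1)/(2 + N) = (1 + N)/(2 + N))
Q(j) = (1 + j)*(-3 + j)/(2 + j) (Q(j) = ((1 + j)/(2 + j) + 0)*(-3 + j) = ((1 + j)/(2 + j))*(-3 + j) = (1 + j)*(-3 + j)/(2 + j))
Q(n)² = ((1 - 15)*(-3 - 15)/(2 - 15))² = (-14*(-18)/(-13))² = (-1/13*(-14)*(-18))² = (-252/13)² = 63504/169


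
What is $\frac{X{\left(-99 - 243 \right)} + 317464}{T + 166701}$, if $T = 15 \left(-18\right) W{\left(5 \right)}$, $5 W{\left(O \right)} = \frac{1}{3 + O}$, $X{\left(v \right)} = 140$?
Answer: $\frac{423472}{222259} \approx 1.9053$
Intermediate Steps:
$W{\left(O \right)} = \frac{1}{5 \left(3 + O\right)}$
$T = - \frac{27}{4}$ ($T = 15 \left(-18\right) \frac{1}{5 \left(3 + 5\right)} = - 270 \frac{1}{5 \cdot 8} = - 270 \cdot \frac{1}{5} \cdot \frac{1}{8} = \left(-270\right) \frac{1}{40} = - \frac{27}{4} \approx -6.75$)
$\frac{X{\left(-99 - 243 \right)} + 317464}{T + 166701} = \frac{140 + 317464}{- \frac{27}{4} + 166701} = \frac{317604}{\frac{666777}{4}} = 317604 \cdot \frac{4}{666777} = \frac{423472}{222259}$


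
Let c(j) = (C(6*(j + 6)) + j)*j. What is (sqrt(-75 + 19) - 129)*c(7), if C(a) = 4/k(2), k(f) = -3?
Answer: -5117 + 238*I*sqrt(14)/3 ≈ -5117.0 + 296.84*I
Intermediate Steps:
C(a) = -4/3 (C(a) = 4/(-3) = 4*(-1/3) = -4/3)
c(j) = j*(-4/3 + j) (c(j) = (-4/3 + j)*j = j*(-4/3 + j))
(sqrt(-75 + 19) - 129)*c(7) = (sqrt(-75 + 19) - 129)*((1/3)*7*(-4 + 3*7)) = (sqrt(-56) - 129)*((1/3)*7*(-4 + 21)) = (2*I*sqrt(14) - 129)*((1/3)*7*17) = (-129 + 2*I*sqrt(14))*(119/3) = -5117 + 238*I*sqrt(14)/3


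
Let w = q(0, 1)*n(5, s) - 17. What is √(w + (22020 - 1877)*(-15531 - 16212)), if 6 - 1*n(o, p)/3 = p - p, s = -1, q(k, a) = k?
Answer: I*√639399266 ≈ 25286.0*I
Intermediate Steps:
n(o, p) = 18 (n(o, p) = 18 - 3*(p - p) = 18 - 3*0 = 18 + 0 = 18)
w = -17 (w = 0*18 - 17 = 0 - 17 = -17)
√(w + (22020 - 1877)*(-15531 - 16212)) = √(-17 + (22020 - 1877)*(-15531 - 16212)) = √(-17 + 20143*(-31743)) = √(-17 - 639399249) = √(-639399266) = I*√639399266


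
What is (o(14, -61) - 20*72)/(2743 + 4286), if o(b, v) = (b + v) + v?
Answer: -172/781 ≈ -0.22023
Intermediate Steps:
o(b, v) = b + 2*v
(o(14, -61) - 20*72)/(2743 + 4286) = ((14 + 2*(-61)) - 20*72)/(2743 + 4286) = ((14 - 122) - 1440)/7029 = (-108 - 1440)*(1/7029) = -1548*1/7029 = -172/781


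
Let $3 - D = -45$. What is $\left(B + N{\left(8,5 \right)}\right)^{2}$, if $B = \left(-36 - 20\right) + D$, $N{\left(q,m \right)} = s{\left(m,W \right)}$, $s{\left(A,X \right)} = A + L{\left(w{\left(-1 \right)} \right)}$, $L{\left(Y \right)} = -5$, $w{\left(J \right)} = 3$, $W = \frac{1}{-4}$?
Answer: $64$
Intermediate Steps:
$W = - \frac{1}{4} \approx -0.25$
$s{\left(A,X \right)} = -5 + A$ ($s{\left(A,X \right)} = A - 5 = -5 + A$)
$N{\left(q,m \right)} = -5 + m$
$D = 48$ ($D = 3 - -45 = 3 + 45 = 48$)
$B = -8$ ($B = \left(-36 - 20\right) + 48 = -56 + 48 = -8$)
$\left(B + N{\left(8,5 \right)}\right)^{2} = \left(-8 + \left(-5 + 5\right)\right)^{2} = \left(-8 + 0\right)^{2} = \left(-8\right)^{2} = 64$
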